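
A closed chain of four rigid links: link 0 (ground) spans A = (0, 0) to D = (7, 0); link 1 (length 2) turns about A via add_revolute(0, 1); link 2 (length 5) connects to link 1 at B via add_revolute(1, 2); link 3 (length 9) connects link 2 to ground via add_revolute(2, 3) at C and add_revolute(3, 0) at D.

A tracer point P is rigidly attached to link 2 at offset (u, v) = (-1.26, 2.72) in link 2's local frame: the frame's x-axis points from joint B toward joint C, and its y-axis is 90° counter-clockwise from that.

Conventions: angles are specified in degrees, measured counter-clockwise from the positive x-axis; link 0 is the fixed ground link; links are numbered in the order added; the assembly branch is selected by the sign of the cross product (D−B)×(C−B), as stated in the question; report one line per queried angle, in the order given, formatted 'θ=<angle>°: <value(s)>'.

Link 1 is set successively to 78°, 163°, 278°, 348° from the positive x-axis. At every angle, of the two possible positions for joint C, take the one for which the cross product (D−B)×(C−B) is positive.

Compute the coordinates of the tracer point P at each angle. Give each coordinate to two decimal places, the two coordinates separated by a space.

A=(0,0), D=(7.00,0)
θ=78°: B = A + 2.00·(cos78°, sin78°) = (0.4158, 1.9563)
θ=78°: |BD| = 6.8687
θ=78°: circle(B,5.00) ∩ circle(D,9.00): a=-0.6422, h=4.9586
θ=78°:   candidates: C₊=(1.2125,6.8924) cross=34.059; C₋=(-1.6120,-2.6140) cross=-34.059
θ=78°:   branch + wants cross > 0 → take C=(1.2125,6.8924) (cross=34.059)
θ=78°: ex = (C−B)/|BC| = (0.1593,0.9872); ey = (-0.9872,0.1593)
θ=78°: P = B + -1.26·ex + 2.72·ey = (-2.4702,1.1458)
θ=163°: B = A + 2.00·(cos163°, sin163°) = (-1.9126, 0.5847)
θ=163°: |BD| = 8.9318
θ=163°: circle(B,5.00) ∩ circle(D,9.00): a=1.3310, h=4.8196
θ=163°:   candidates: C₊=(-0.2689,5.3069) cross=43.047; C₋=(-0.9000,-4.3116) cross=-43.047
θ=163°:   branch + wants cross > 0 → take C=(-0.2689,5.3069) (cross=43.047)
θ=163°: ex = (C−B)/|BC| = (0.3287,0.9444); ey = (-0.9444,0.3287)
θ=163°: P = B + -1.26·ex + 2.72·ey = (-4.8956,0.2889)
θ=278°: B = A + 2.00·(cos278°, sin278°) = (0.2783, -1.9805)
θ=278°: |BD| = 7.0074
θ=278°: circle(B,5.00) ∩ circle(D,9.00): a=-0.4921, h=4.9757
θ=278°:   candidates: C₊=(-1.6000,2.6532) cross=34.867; C₋=(1.2126,-6.8925) cross=-34.867
θ=278°:   branch + wants cross > 0 → take C=(-1.6000,2.6532) (cross=34.867)
θ=278°: ex = (C−B)/|BC| = (-0.3757,0.9268); ey = (-0.9268,-0.3757)
θ=278°: P = B + -1.26·ex + 2.72·ey = (-1.7691,-4.1701)
θ=348°: B = A + 2.00·(cos348°, sin348°) = (1.9563, -0.4158)
θ=348°: |BD| = 5.0608
θ=348°: circle(B,5.00) ∩ circle(D,9.00): a=-3.0023, h=3.9983
θ=348°:   candidates: C₊=(-1.3644,3.3223) cross=20.235; C₋=(-0.7073,-4.6473) cross=-20.235
θ=348°:   branch + wants cross > 0 → take C=(-1.3644,3.3223) (cross=20.235)
θ=348°: ex = (C−B)/|BC| = (-0.6641,0.7476); ey = (-0.7476,-0.6641)
θ=348°: P = B + -1.26·ex + 2.72·ey = (0.7596,-3.1643)

θ=78°: -2.47 1.15
θ=163°: -4.90 0.29
θ=278°: -1.77 -4.17
θ=348°: 0.76 -3.16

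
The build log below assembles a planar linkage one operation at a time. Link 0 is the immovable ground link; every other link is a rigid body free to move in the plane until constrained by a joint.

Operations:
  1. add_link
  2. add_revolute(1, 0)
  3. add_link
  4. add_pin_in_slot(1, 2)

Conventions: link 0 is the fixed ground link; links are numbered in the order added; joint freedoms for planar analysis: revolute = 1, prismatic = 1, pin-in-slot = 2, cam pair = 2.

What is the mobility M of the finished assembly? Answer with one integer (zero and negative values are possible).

link 0 = ground. State L|J1|J2 = 1|0|0
+link1  2|0|0
R(1,0) f=1→J1  2|1|0
+link2  3|1|0
PS(1,2) f=2→J2  3|1|1
M = 3(3−1)−2·1−1 = 6−2−1 = 3

M = 3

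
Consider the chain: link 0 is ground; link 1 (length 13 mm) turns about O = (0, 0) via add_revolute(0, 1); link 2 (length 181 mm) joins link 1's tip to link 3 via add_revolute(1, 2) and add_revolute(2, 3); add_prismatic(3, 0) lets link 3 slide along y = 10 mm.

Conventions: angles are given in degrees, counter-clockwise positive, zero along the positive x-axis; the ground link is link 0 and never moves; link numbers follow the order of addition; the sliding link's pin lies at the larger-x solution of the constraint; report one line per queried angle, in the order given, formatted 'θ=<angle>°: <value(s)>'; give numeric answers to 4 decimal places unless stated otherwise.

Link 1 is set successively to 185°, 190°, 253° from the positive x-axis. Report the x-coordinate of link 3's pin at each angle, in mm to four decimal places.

geometry: r = 13 mm, L = 181 mm, e = 10 mm
θ=185°: crank pin P = (r cos θ, r sin θ) = (-12.950531, -1.133025)
θ=185°: h = r sin θ − e = -1.133025 − 10 = -11.133025
θ=185°: x = r cos θ + √(L² − h²) = -12.950531 + 180.657288 = 167.706757
θ=190°: crank pin P = (r cos θ, r sin θ) = (-12.802501, -2.257426)
θ=190°: h = r sin θ − e = -2.257426 − 10 = -12.257426
θ=190°: x = r cos θ + √(L² − h²) = -12.802501 + 180.584483 = 167.781982
θ=253°: crank pin P = (r cos θ, r sin θ) = (-3.800832, -12.431962)
θ=253°: h = r sin θ − e = -12.431962 − 10 = -22.431962
θ=253°: x = r cos θ + √(L² − h²) = -3.800832 + 179.604585 = 175.803753

θ=185°: 167.7068
θ=190°: 167.7820
θ=253°: 175.8038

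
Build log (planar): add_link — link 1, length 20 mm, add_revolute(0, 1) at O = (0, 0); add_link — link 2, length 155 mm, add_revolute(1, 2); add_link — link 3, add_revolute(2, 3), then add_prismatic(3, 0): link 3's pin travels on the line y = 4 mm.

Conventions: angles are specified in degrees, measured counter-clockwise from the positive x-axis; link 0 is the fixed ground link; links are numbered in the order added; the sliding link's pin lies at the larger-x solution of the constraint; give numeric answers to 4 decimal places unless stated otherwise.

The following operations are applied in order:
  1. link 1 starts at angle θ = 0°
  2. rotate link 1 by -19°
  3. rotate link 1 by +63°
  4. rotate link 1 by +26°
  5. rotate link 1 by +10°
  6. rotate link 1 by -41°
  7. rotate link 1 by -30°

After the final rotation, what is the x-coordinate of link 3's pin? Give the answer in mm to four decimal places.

geometry: r = 20 mm, L = 155 mm, e = 4 mm; θ starts at 0°
rotate link 1 by -19°: θ ← 0° -19° = -19°
rotate link 1 by +63°: θ ← -19° +63° = 44°
rotate link 1 by +26°: θ ← 44° +26° = 70°
rotate link 1 by +10°: θ ← 70° +10° = 80°
rotate link 1 by -41°: θ ← 80° -41° = 39°
rotate link 1 by -30°: θ ← 39° -30° = 9°
crank pin P = (r cos θ, r sin θ) = (19.753767, 3.128689)
h = r sin θ − e = 3.128689 − 4 = -0.871311
x = r cos θ + √(L² − h²) = 19.753767 + 154.997551 = 174.751318

174.7513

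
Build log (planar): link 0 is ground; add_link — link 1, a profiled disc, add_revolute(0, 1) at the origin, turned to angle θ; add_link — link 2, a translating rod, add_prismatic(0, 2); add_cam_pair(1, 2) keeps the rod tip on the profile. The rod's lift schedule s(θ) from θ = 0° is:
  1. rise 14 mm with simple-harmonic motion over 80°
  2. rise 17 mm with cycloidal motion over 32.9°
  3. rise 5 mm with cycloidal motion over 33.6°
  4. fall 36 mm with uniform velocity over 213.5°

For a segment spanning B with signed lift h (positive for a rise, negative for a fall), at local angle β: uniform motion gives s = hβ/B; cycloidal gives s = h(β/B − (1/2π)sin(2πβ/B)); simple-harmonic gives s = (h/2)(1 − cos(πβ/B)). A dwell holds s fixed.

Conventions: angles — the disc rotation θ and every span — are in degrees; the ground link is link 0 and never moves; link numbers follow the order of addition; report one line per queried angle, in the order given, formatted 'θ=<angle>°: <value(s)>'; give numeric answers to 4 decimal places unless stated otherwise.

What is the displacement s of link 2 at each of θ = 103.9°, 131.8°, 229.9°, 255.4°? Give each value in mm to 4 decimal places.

seg 1 [0°–80°] simple-harmonic, h=14: full span → s += 14 → s = 14.0000
seg 2 [80°–112.9°] cycloidal, h=17: θ=103.9° here. β=23.9, B=32.9. 17·(0.7264 − sin(2π·0.7264)/(2π)) = 15.0256 → s = 29.0256
seg 2 [80°–112.9°] cycloidal, h=17: full span → s += 17 → s = 31.0000
seg 3 [112.9°–146.5°] cycloidal, h=5: θ=131.8° here. β=18.9, B=33.6. 5·(0.5625 − sin(2π·0.5625)/(2π)) = 3.1170 → s = 34.1170
seg 3 [112.9°–146.5°] cycloidal, h=5: full span → s += 5 → s = 36.0000
seg 4 [146.5°–360°] uniform, h=-36: θ=229.9° here. β=83.4, B=213.5. -36·83.4/213.5 = -14.0628 → s = 21.9372
seg 4 [146.5°–360°] uniform, h=-36: θ=255.4° here. β=108.9, B=213.5. -36·108.9/213.5 = -18.3625 → s = 17.6375

θ=103.9°: 29.0256
θ=131.8°: 34.1170
θ=229.9°: 21.9372
θ=255.4°: 17.6375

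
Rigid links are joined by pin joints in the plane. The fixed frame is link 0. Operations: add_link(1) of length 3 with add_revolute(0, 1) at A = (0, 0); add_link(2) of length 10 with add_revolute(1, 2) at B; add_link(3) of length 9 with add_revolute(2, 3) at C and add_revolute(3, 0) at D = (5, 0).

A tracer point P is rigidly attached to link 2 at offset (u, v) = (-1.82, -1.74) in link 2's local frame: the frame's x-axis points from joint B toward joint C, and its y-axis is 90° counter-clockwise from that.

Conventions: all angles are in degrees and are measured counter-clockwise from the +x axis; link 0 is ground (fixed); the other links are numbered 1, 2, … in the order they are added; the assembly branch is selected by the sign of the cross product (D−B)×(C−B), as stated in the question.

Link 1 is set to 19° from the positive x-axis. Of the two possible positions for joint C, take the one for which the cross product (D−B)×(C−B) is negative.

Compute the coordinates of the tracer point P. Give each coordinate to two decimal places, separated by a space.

A=(0,0), D=(5.00,0)
B = A + 3.00·(cos19°, sin19°) = (2.8366, 0.9767)
|BD| = 2.3737
circle(B,10.00) ∩ circle(D,9.00): a=5.1890, h=8.5483
  candidates: C₊=(11.0833,6.6327) cross=20.291; C₋=(4.0486,-8.9496) cross=-20.291
  branch - wants cross < 0 → take C=(4.0486,-8.9496) (cross=-20.291)
ex = (C−B)/|BC| = (0.1212,-0.9926); ey = (0.9926,0.1212)
P = B + -1.82·ex + -1.74·ey = (0.8888,2.5724)

0.89 2.57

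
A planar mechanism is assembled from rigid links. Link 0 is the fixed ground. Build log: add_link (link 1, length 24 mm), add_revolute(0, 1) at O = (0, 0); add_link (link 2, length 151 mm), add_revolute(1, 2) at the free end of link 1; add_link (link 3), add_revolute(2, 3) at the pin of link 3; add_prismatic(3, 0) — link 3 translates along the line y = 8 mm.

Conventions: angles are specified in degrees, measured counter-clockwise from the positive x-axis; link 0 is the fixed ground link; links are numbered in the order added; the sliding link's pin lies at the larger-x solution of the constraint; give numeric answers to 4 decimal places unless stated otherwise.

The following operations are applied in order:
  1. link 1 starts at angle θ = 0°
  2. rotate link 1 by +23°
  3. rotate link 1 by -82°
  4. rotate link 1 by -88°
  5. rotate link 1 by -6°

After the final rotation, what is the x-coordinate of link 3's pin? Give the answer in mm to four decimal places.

geometry: r = 24 mm, L = 151 mm, e = 8 mm; θ starts at 0°
rotate link 1 by +23°: θ ← 0° +23° = 23°
rotate link 1 by -82°: θ ← 23° -82° = -59°
rotate link 1 by -88°: θ ← -59° -88° = -147°
rotate link 1 by -6°: θ ← -147° -6° = -153°
crank pin P = (r cos θ, r sin θ) = (-21.384157, -10.895772)
h = r sin θ − e = -10.895772 − 8 = -18.895772
x = r cos θ + √(L² − h²) = -21.384157 + 149.813050 = 128.428893

128.4289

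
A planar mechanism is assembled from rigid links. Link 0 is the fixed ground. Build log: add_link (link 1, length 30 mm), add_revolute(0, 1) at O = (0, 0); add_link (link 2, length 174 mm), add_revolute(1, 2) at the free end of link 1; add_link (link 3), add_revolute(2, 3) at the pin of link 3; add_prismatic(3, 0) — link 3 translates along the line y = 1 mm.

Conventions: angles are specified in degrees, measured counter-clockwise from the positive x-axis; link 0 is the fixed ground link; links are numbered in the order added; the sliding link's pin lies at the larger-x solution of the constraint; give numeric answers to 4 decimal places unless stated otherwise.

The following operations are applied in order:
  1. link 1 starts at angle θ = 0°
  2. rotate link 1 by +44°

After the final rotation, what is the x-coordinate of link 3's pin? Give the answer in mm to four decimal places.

geometry: r = 30 mm, L = 174 mm, e = 1 mm; θ starts at 0°
rotate link 1 by +44°: θ ← 0° +44° = 44°
crank pin P = (r cos θ, r sin θ) = (21.580194, 20.839751)
h = r sin θ − e = 20.839751 − 1 = 19.839751
x = r cos θ + √(L² − h²) = 21.580194 + 172.865220 = 194.445414

194.4454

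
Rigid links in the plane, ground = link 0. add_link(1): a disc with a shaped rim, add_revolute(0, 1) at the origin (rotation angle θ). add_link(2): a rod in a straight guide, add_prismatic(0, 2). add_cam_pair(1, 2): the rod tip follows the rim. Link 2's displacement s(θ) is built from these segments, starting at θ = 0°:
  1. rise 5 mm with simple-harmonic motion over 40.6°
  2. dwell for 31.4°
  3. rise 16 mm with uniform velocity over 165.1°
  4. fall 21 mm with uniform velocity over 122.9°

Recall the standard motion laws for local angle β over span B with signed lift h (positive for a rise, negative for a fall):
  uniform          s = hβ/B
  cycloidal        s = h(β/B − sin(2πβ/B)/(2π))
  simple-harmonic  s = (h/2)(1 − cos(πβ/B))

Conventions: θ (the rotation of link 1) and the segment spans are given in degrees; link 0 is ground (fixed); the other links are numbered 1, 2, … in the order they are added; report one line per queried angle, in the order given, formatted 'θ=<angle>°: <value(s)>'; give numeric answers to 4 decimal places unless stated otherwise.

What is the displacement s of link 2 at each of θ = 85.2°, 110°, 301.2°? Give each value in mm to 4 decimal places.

segment 1 (0° to 40.6°, simple-harmonic, h = 5) is passed completely: s = 0.0000 + (5) = 5.0000
segment 2 (40.6° to 72°, dwell): s unchanged at 5.0000
θ = 85.2° falls in segment 3 (72° to 237.1°, uniform, h = 16): β = 85.2 − 72 = 13.2°, B = 165.1°; Δs = 16·13.2/165.1 = 1.2792; s = 5.0000 + 1.2792 = 6.2792
θ = 110° falls in segment 3 (72° to 237.1°, uniform, h = 16): β = 110 − 72 = 38°, B = 165.1°; Δs = 16·38/165.1 = 3.6826; s = 5.0000 + 3.6826 = 8.6826
segment 3 (72° to 237.1°, uniform, h = 16) is passed completely: s = 5.0000 + (16) = 21.0000
θ = 301.2° falls in segment 4 (237.1° to 360°, uniform, h = -21): β = 301.2 − 237.1 = 64.1°, B = 122.9°; Δs = -21·64.1/122.9 = -10.9528; s = 21.0000 − 10.9528 = 10.0472

θ=85.2°: 6.2792
θ=110°: 8.6826
θ=301.2°: 10.0472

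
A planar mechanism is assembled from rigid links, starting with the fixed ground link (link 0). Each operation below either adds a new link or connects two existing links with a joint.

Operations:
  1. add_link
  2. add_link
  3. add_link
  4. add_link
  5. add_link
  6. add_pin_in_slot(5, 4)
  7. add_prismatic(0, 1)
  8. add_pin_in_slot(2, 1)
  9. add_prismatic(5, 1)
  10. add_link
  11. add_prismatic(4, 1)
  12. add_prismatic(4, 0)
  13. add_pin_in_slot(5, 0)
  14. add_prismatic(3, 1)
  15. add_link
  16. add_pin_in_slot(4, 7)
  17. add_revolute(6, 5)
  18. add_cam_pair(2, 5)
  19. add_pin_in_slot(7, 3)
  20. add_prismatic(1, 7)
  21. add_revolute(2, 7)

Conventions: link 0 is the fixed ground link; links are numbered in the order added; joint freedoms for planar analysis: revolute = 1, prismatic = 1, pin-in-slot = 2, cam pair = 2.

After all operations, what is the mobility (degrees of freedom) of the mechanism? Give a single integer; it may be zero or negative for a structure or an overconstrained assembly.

L=1 J1=0 J2=0
add link → L=2 J1=0 J2=0
add link → L=3 J1=0 J2=0
add link → L=4 J1=0 J2=0
add link → L=5 J1=0 J2=0
add link → L=6 J1=0 J2=0
PS@5,4 dof=2 J2 → L=6 J1=0 J2=1
P@0,1 dof=1 J1 → L=6 J1=1 J2=1
PS@2,1 dof=2 J2 → L=6 J1=1 J2=2
P@5,1 dof=1 J1 → L=6 J1=2 J2=2
add link → L=7 J1=2 J2=2
P@4,1 dof=1 J1 → L=7 J1=3 J2=2
P@4,0 dof=1 J1 → L=7 J1=4 J2=2
PS@5,0 dof=2 J2 → L=7 J1=4 J2=3
P@3,1 dof=1 J1 → L=7 J1=5 J2=3
add link → L=8 J1=5 J2=3
PS@4,7 dof=2 J2 → L=8 J1=5 J2=4
R@6,5 dof=1 J1 → L=8 J1=6 J2=4
C@2,5 dof=2 J2 → L=8 J1=6 J2=5
PS@7,3 dof=2 J2 → L=8 J1=6 J2=6
P@1,7 dof=1 J1 → L=8 J1=7 J2=6
R@2,7 dof=1 J1 → L=8 J1=8 J2=6
M=3(L−1)−2J1−J2=3·7−2·8−6=-1

M = -1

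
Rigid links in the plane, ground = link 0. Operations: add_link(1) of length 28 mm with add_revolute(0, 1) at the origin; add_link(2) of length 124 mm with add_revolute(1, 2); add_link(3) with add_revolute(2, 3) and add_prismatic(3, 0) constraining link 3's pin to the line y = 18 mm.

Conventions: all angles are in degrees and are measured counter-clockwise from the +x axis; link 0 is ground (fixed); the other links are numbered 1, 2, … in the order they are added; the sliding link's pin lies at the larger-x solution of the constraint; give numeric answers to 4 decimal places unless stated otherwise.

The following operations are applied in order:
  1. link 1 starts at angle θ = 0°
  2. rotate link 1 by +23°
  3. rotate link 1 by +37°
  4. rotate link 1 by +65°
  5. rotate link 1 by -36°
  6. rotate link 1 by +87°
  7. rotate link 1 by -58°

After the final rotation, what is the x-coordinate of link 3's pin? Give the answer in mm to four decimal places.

geometry: r = 28 mm, L = 124 mm, e = 18 mm; θ starts at 0°
rotate link 1 by +23°: θ ← 0° +23° = 23°
rotate link 1 by +37°: θ ← 23° +37° = 60°
rotate link 1 by +65°: θ ← 60° +65° = 125°
rotate link 1 by -36°: θ ← 125° -36° = 89°
rotate link 1 by +87°: θ ← 89° +87° = 176°
rotate link 1 by -58°: θ ← 176° -58° = 118°
crank pin P = (r cos θ, r sin θ) = (-13.145204, 24.722533)
h = r sin θ − e = 24.722533 − 18 = 6.722533
x = r cos θ + √(L² − h²) = -13.145204 + 123.817638 = 110.672435

110.6724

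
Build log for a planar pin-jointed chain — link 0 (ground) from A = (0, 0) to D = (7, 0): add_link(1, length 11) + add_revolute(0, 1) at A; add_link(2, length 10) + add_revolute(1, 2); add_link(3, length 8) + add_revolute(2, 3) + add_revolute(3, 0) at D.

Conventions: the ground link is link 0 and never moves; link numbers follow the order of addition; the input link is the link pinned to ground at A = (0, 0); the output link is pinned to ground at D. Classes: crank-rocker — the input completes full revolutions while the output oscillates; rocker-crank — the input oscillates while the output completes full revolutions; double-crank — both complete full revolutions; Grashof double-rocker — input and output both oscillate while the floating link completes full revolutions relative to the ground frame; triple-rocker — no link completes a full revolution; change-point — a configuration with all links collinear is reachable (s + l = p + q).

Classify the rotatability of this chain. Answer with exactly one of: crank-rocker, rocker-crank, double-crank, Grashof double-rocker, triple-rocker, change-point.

lengths: ground=7, input=11, coupler=10, output=8
sorted: s=7 (shortest), l=11 (longest), p+q=18
s + l = 18 vs p + q = 18
s + l = p + q → change-point (collinear configuration reachable)

change-point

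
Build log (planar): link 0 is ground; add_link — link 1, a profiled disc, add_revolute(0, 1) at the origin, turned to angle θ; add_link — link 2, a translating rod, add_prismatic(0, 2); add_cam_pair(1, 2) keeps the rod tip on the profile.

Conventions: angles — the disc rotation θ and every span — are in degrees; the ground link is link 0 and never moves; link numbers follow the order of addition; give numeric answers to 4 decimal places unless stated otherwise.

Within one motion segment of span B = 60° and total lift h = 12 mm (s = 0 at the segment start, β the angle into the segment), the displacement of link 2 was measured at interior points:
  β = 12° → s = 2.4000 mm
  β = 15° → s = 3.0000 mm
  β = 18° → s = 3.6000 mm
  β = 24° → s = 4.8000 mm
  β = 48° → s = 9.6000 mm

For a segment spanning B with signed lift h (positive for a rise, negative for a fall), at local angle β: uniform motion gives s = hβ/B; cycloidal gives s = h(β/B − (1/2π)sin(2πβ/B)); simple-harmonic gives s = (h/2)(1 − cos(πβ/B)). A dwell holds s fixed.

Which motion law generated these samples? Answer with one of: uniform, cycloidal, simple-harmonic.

candidates at β/B = r: uniform s = h·r (linear in β); cycloidal s = h·(r − sin(2πr)/(2π)); simple-harmonic s = (h/2)(1 − cos(πr))
β=12°: printed 2.4000 | uniform 2.4000, cycloidal 0.5836, simple-harmonic 1.1459
β=15°: printed 3.0000 | uniform 3.0000, cycloidal 1.0901, simple-harmonic 1.7574
β=18°: printed 3.6000 | uniform 3.6000, cycloidal 1.7836, simple-harmonic 2.4733
β=24°: printed 4.8000 | uniform 4.8000, cycloidal 3.6774, simple-harmonic 4.1459
β=48°: printed 9.6000 | uniform 9.6000, cycloidal 11.4164, simple-harmonic 10.8541
only one law matches every sample → uniform

uniform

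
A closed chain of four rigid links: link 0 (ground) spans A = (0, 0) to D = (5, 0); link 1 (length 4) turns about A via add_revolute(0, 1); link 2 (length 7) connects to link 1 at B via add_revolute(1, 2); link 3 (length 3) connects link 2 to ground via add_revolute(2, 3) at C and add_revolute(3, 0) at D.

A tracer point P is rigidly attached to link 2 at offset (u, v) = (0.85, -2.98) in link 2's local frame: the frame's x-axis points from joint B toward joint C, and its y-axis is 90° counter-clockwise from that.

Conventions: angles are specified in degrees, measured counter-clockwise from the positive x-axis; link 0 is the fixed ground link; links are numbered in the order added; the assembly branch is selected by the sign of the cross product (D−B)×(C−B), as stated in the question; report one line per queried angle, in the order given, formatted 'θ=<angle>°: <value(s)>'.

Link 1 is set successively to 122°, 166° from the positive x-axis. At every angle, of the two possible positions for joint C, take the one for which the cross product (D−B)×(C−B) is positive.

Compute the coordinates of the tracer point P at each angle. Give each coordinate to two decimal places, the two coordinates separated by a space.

A=(0,0), D=(5.00,0)
θ=122°: B = A + 4.00·(cos122°, sin122°) = (-2.1197, 3.3922)
θ=122°: |BD| = 7.8865
θ=122°: circle(B,7.00) ∩ circle(D,3.00): a=6.4792, h=2.6495
θ=122°:   candidates: C₊=(4.8692,2.9971) cross=20.895; C₋=(2.5900,-1.7865) cross=-20.895
θ=122°:   branch + wants cross > 0 → take C=(4.8692,2.9971) (cross=20.895)
θ=122°: ex = (C−B)/|BC| = (0.9984,-0.0564); ey = (0.0564,0.9984)
θ=122°: P = B + 0.85·ex + -2.98·ey = (-1.4392,0.3690)
θ=166°: B = A + 4.00·(cos166°, sin166°) = (-3.8812, 0.9677)
θ=166°: |BD| = 8.9337
θ=166°: circle(B,7.00) ∩ circle(D,3.00): a=6.7056, h=2.0088
θ=166°:   candidates: C₊=(3.0025,2.2383) cross=17.946; C₋=(2.5673,-1.7556) cross=-17.946
θ=166°:   branch + wants cross > 0 → take C=(3.0025,2.2383) (cross=17.946)
θ=166°: ex = (C−B)/|BC| = (0.9834,0.1815); ey = (-0.1815,0.9834)
θ=166°: P = B + 0.85·ex + -2.98·ey = (-2.5044,-1.8085)

θ=122°: -1.44 0.37
θ=166°: -2.50 -1.81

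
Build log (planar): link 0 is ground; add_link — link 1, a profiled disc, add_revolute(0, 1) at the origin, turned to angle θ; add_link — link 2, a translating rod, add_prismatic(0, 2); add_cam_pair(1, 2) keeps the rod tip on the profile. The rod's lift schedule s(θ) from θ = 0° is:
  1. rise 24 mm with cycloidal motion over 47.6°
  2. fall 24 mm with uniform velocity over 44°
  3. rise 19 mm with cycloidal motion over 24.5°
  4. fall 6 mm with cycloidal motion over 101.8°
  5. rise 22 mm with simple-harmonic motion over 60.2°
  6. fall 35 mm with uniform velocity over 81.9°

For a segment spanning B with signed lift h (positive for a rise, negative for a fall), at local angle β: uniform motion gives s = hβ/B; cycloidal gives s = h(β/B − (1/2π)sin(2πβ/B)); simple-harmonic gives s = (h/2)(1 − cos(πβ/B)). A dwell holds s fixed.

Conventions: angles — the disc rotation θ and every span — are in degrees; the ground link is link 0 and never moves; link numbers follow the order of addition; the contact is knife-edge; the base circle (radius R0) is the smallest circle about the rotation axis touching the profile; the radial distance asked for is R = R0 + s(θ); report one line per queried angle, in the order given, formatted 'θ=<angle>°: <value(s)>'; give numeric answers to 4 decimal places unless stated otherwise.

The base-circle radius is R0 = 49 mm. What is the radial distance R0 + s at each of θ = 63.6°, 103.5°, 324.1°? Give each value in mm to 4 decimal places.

seg 1 [0°–47.6°] cycloidal, h=24: full span → s += 24 → s = 24.0000
seg 2 [47.6°–91.6°] uniform, h=-24: θ=63.6° here. β=16, B=44. -24·16/44 = -8.7273 → s = 15.2727
seg 2 [47.6°–91.6°] uniform, h=-24: full span → s += -24 → s = 0.0000
seg 3 [91.6°–116.1°] cycloidal, h=19: θ=103.5° here. β=11.9, B=24.5. 19·(0.4857 − sin(2π·0.4857)/(2π)) = 8.9575 → s = 8.9575
seg 3 [91.6°–116.1°] cycloidal, h=19: full span → s += 19 → s = 19.0000
seg 4 [116.1°–217.9°] cycloidal, h=-6: full span → s += -6 → s = 13.0000
seg 5 [217.9°–278.1°] simple-harmonic, h=22: full span → s += 22 → s = 35.0000
seg 6 [278.1°–360°] uniform, h=-35: θ=324.1° here. β=46, B=81.9. -35·46/81.9 = -19.6581 → s = 15.3419
θ=63.6°: R = R0 + s = 49 + 15.2727 = 64.2727
θ=103.5°: R = R0 + s = 49 + 8.9575 = 57.9575
θ=324.1°: R = R0 + s = 49 + 15.3419 = 64.3419

θ=63.6°: 64.2727
θ=103.5°: 57.9575
θ=324.1°: 64.3419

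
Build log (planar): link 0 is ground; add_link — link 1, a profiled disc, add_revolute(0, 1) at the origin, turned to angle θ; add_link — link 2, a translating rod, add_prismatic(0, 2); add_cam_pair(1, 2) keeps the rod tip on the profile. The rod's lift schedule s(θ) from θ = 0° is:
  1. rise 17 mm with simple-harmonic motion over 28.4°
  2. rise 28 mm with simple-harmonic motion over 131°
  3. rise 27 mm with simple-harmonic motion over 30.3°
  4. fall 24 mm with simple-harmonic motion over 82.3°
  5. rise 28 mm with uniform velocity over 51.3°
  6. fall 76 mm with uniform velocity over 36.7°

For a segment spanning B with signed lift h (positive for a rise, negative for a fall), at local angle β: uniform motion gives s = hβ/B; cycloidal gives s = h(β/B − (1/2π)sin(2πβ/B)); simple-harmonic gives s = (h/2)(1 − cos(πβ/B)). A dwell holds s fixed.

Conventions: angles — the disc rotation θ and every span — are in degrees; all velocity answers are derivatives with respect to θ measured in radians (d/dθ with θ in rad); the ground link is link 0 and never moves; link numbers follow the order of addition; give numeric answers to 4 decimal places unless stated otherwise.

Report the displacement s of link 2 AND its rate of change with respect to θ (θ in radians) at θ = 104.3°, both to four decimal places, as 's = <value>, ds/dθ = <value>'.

seg 1 [0°–28.4°] simple-harmonic, h=17: full span → s += 17 → s = 17.0000
seg 2 [28.4°–159.4°] simple-harmonic, h=28: θ=104.3° here. β=75.9, B=131. 28/2·(1 − cos(π·0.5794)) = 17.4556 → s = 34.4556
velocity in seg [28.4°–159.4°] (simple-harmonic), θ in radians: β = 75.9° = 1.3247 rad, B = 131° = 2.2864 rad; ds/dθ = (πh/(2B)) sin(πβ/B) = (π·28/(2·2.2864)) sin(π·0.5794) = 18.641431 mm/rad

s = 34.4556, ds/dθ = 18.6414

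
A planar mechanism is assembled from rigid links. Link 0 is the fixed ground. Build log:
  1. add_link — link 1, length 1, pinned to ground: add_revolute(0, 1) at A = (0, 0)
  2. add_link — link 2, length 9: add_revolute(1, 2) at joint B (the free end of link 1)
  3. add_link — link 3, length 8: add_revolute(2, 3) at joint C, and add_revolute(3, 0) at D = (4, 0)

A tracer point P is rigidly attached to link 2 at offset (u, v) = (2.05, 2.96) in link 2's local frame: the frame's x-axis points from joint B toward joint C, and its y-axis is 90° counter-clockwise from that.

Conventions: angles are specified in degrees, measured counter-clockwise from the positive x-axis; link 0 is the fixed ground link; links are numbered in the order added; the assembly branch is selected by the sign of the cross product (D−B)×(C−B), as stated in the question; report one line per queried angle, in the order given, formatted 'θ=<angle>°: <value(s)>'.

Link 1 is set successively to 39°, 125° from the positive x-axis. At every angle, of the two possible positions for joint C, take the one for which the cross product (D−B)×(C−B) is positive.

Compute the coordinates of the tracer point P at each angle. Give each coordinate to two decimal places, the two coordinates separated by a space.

A=(0,0), D=(4.00,0)
θ=39°: B = A + 1.00·(cos39°, sin39°) = (0.7771, 0.6293)
θ=39°: |BD| = 3.2837
θ=39°: circle(B,9.00) ∩ circle(D,8.00): a=4.2304, h=7.9438
θ=39°:   candidates: C₊=(6.4515,7.6151) cross=26.085; C₋=(3.4067,-7.9780) cross=-26.085
θ=39°:   branch + wants cross > 0 → take C=(6.4515,7.6151) (cross=26.085)
θ=39°: ex = (C−B)/|BC| = (0.6305,0.7762); ey = (-0.7762,0.6305)
θ=39°: P = B + 2.05·ex + 2.96·ey = (-0.2279,4.0868)
θ=125°: B = A + 1.00·(cos125°, sin125°) = (-0.5736, 0.8192)
θ=125°: |BD| = 4.6464
θ=125°: circle(B,9.00) ∩ circle(D,8.00): a=4.1526, h=7.9847
θ=125°:   candidates: C₊=(4.9217,7.9467) cross=37.100; C₋=(2.1062,-7.7726) cross=-37.100
θ=125°:   branch + wants cross > 0 → take C=(4.9217,7.9467) (cross=37.100)
θ=125°: ex = (C−B)/|BC| = (0.6106,0.7920); ey = (-0.7920,0.6106)
θ=125°: P = B + 2.05·ex + 2.96·ey = (-1.6661,4.2500)

θ=39°: -0.23 4.09
θ=125°: -1.67 4.25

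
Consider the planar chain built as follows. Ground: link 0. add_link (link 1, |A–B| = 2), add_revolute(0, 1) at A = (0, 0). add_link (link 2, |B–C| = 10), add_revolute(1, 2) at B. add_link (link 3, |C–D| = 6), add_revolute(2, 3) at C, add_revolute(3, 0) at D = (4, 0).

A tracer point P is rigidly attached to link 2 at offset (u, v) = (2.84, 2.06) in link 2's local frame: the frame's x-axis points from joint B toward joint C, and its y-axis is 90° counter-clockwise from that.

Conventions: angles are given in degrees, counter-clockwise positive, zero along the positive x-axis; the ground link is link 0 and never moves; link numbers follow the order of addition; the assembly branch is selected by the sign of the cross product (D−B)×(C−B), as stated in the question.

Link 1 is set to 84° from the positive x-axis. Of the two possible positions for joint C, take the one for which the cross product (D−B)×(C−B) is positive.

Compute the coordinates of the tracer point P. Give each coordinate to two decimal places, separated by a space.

A=(0,0), D=(4.00,0)
B = A + 2.00·(cos84°, sin84°) = (0.2091, 1.9890)
|BD| = 4.2811
circle(B,10.00) ∩ circle(D,6.00): a=9.6153, h=2.7470
  candidates: C₊=(9.9998,-0.0459) cross=11.760; C₋=(7.4472,-4.9109) cross=-11.760
  branch + wants cross > 0 → take C=(9.9998,-0.0459) (cross=11.760)
ex = (C−B)/|BC| = (0.9791,-0.2035); ey = (0.2035,0.9791)
P = B + 2.84·ex + 2.06·ey = (3.4088,3.4280)

3.41 3.43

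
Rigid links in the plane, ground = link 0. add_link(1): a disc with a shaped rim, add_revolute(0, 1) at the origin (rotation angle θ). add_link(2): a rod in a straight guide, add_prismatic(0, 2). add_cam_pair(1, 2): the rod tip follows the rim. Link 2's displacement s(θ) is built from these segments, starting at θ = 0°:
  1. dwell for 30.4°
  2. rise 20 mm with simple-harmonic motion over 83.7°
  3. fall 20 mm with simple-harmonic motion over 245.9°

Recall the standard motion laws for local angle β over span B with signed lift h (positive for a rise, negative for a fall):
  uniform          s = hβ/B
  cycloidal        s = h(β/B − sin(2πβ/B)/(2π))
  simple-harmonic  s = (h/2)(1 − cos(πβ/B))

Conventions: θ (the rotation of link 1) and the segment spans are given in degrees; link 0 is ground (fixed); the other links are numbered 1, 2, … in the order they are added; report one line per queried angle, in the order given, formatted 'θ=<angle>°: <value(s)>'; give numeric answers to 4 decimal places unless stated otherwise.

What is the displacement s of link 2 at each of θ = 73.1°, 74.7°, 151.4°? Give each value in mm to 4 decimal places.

segment 1 (0° to 30.4°, dwell): s unchanged at 0.0000
θ = 73.1° falls in segment 2 (30.4° to 114.1°, simple-harmonic, h = 20): β = 73.1 − 30.4 = 42.7°, B = 83.7°; Δs = 20/2·(1 − cos(π·0.5102)) = 10.3190; s = 0.0000 + 10.3190 = 10.3190
θ = 74.7° falls in segment 2 (30.4° to 114.1°, simple-harmonic, h = 20): β = 74.7 − 30.4 = 44.3°, B = 83.7°; Δs = 20/2·(1 − cos(π·0.5293)) = 10.9183; s = 0.0000 + 10.9183 = 10.9183
segment 2 (30.4° to 114.1°, simple-harmonic, h = 20) is passed completely: s = 0.0000 + (20) = 20.0000
θ = 151.4° falls in segment 3 (114.1° to 360°, simple-harmonic, h = -20): β = 151.4 − 114.1 = 37.3°, B = 245.9°; Δs = -20/2·(1 − cos(π·0.1517)) = -1.1141; s = 20.0000 − 1.1141 = 18.8859

θ=73.1°: 10.3190
θ=74.7°: 10.9183
θ=151.4°: 18.8859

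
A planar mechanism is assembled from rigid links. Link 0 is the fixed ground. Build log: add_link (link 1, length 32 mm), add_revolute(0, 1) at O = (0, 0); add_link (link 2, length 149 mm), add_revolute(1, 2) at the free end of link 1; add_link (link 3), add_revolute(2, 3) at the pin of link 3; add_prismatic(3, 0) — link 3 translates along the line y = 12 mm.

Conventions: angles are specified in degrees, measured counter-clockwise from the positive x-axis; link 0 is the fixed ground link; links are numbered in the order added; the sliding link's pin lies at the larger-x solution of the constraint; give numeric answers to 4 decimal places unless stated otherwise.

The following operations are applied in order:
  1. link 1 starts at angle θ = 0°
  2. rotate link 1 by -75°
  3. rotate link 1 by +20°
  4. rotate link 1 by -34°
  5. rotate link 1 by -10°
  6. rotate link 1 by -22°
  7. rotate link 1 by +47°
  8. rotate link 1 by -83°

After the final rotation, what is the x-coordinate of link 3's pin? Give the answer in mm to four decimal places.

geometry: r = 32 mm, L = 149 mm, e = 12 mm; θ starts at 0°
rotate link 1 by -75°: θ ← 0° -75° = -75°
rotate link 1 by +20°: θ ← -75° +20° = -55°
rotate link 1 by -34°: θ ← -55° -34° = -89°
rotate link 1 by -10°: θ ← -89° -10° = -99°
rotate link 1 by -22°: θ ← -99° -22° = -121°
rotate link 1 by +47°: θ ← -121° +47° = -74°
rotate link 1 by -83°: θ ← -74° -83° = -157°
crank pin P = (r cos θ, r sin θ) = (-29.456155, -12.503396)
h = r sin θ − e = -12.503396 − 12 = -24.503396
x = r cos θ + √(L² − h²) = -29.456155 + 146.971370 = 117.515215

117.5152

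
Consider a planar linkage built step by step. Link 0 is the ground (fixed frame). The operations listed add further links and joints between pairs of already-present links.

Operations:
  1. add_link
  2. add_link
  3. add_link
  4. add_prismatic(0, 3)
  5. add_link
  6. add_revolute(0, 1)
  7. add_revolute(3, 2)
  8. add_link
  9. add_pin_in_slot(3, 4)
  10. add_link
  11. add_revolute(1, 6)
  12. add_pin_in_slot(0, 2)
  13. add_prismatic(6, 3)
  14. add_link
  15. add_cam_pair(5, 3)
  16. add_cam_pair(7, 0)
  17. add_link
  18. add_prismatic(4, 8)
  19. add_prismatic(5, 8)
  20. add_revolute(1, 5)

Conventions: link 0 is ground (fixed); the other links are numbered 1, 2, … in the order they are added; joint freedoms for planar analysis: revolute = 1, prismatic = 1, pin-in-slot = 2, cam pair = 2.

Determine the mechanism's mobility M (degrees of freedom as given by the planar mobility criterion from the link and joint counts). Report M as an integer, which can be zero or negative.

(L,J1,J2)=(1,0,0); link0 fixed
link1: (2,0,0)
link2: (3,0,0)
link3: (4,0,0)
P 0-3 [J1]: (4,1,0)
link4: (5,1,0)
R 0-1 [J1]: (5,2,0)
R 3-2 [J1]: (5,3,0)
link5: (6,3,0)
PS 3-4 [J2]: (6,3,1)
link6: (7,3,1)
R 1-6 [J1]: (7,4,1)
PS 0-2 [J2]: (7,4,2)
P 6-3 [J1]: (7,5,2)
link7: (8,5,2)
C 5-3 [J2]: (8,5,3)
C 7-0 [J2]: (8,5,4)
link8: (9,5,4)
P 4-8 [J1]: (9,6,4)
P 5-8 [J1]: (9,7,4)
R 1-5 [J1]: (9,8,4)
Grübler: 3·8 − 2·8 − 4 = 4

M = 4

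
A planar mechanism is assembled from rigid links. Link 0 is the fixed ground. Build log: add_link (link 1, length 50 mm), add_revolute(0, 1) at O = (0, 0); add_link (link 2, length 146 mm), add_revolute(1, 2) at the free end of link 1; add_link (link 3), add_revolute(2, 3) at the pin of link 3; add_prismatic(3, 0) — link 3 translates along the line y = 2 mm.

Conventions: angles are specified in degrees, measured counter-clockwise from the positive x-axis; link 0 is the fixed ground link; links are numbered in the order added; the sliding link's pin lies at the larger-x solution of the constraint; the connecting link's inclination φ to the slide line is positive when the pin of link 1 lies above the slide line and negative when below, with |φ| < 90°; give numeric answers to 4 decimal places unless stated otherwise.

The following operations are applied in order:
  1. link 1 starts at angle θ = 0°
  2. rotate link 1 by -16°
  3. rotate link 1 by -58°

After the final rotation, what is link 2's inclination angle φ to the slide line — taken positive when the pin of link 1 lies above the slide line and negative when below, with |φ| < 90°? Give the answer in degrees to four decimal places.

geometry: r = 50 mm, L = 146 mm, e = 2 mm; θ starts at 0°
rotate link 1 by -16°: θ ← 0° -16° = -16°
rotate link 1 by -58°: θ ← -16° -58° = -74°
h = r sin θ − e = -48.063085 − 2 = -50.063085
sin φ = h / L = -50.063085 / 146 = -0.34289784
φ = arcsin(-0.34289784) = -20.053525°

-20.0535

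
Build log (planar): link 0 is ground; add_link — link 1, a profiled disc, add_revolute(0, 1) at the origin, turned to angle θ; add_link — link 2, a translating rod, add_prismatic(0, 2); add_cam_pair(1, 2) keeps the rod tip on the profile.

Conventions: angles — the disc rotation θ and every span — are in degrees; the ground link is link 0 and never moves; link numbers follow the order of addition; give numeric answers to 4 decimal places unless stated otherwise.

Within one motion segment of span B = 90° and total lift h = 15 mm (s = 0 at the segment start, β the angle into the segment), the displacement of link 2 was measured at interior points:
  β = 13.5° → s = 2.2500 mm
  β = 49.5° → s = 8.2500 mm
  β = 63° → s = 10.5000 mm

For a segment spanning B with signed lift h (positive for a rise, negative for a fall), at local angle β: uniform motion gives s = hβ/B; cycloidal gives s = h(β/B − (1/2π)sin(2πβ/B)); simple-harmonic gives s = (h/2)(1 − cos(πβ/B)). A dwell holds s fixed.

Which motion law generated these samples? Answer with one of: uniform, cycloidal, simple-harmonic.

candidates at β/B = r: uniform s = h·r (linear in β); cycloidal s = h·(r − sin(2πr)/(2π)); simple-harmonic s = (h/2)(1 − cos(πr))
β=13.5°: printed 2.2500 | uniform 2.2500, cycloidal 0.3186, simple-harmonic 0.8175
β=49.5°: printed 8.2500 | uniform 8.2500, cycloidal 8.9877, simple-harmonic 8.6733
β=63°: printed 10.5000 | uniform 10.5000, cycloidal 12.7705, simple-harmonic 11.9084
only one law matches every sample → uniform

uniform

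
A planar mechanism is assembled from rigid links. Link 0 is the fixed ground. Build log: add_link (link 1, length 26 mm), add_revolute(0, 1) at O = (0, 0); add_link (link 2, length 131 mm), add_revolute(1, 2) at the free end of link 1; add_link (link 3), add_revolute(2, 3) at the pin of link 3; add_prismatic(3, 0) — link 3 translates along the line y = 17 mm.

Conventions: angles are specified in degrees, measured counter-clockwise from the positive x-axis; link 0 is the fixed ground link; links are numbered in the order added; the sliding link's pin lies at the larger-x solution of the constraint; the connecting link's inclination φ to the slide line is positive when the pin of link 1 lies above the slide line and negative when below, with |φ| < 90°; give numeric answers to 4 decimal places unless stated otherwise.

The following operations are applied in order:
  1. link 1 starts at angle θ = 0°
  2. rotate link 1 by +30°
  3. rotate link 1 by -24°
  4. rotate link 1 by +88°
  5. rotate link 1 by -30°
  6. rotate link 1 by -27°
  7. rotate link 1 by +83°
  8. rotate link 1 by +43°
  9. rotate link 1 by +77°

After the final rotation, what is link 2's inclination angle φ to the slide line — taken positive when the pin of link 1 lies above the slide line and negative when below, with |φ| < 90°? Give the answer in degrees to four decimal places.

geometry: r = 26 mm, L = 131 mm, e = 17 mm; θ starts at 0°
rotate link 1 by +30°: θ ← 0° +30° = 30°
rotate link 1 by -24°: θ ← 30° -24° = 6°
rotate link 1 by +88°: θ ← 6° +88° = 94°
rotate link 1 by -30°: θ ← 94° -30° = 64°
rotate link 1 by -27°: θ ← 64° -27° = 37°
rotate link 1 by +83°: θ ← 37° +83° = 120°
rotate link 1 by +43°: θ ← 120° +43° = 163°
rotate link 1 by +77°: θ ← 163° +77° = 240°
h = r sin θ − e = -22.516660 − 17 = -39.516660
sin φ = h / L = -39.516660 / 131 = -0.30165390
φ = arcsin(-0.30165390) = -17.556967°

-17.5570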